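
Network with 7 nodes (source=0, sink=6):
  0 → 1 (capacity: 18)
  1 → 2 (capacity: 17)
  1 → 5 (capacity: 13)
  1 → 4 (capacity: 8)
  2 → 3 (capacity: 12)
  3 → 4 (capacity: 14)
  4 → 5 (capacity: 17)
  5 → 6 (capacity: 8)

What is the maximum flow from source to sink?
Maximum flow = 8

Max flow: 8

Flow assignment:
  0 → 1: 8/18
  1 → 5: 8/13
  5 → 6: 8/8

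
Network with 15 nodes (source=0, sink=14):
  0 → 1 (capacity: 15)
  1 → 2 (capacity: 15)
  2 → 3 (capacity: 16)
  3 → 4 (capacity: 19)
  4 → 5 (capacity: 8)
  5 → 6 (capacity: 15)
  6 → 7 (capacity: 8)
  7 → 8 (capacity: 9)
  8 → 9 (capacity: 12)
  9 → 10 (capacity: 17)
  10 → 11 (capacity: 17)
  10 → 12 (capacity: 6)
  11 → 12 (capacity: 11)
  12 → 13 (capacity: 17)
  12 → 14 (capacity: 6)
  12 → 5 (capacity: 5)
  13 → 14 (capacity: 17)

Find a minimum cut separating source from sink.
Min cut value = 8, edges: (6,7)

Min cut value: 8
Partition: S = [0, 1, 2, 3, 4, 5, 6], T = [7, 8, 9, 10, 11, 12, 13, 14]
Cut edges: (6,7)

By max-flow min-cut theorem, max flow = min cut = 8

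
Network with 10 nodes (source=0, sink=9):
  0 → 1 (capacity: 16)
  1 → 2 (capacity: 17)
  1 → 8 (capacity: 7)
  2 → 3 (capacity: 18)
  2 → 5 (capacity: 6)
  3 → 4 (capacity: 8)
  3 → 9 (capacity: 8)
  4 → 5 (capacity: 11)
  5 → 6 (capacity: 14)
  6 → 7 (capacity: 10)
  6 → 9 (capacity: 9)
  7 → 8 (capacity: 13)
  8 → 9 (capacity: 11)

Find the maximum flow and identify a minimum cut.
Max flow = 16, Min cut edges: (0,1)

Maximum flow: 16
Minimum cut: (0,1)
Partition: S = [0], T = [1, 2, 3, 4, 5, 6, 7, 8, 9]

Max-flow min-cut theorem verified: both equal 16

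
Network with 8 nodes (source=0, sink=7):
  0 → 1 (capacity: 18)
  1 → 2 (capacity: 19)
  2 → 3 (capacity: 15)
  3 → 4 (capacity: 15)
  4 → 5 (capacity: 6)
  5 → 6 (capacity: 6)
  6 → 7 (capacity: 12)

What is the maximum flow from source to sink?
Maximum flow = 6

Max flow: 6

Flow assignment:
  0 → 1: 6/18
  1 → 2: 6/19
  2 → 3: 6/15
  3 → 4: 6/15
  4 → 5: 6/6
  5 → 6: 6/6
  6 → 7: 6/12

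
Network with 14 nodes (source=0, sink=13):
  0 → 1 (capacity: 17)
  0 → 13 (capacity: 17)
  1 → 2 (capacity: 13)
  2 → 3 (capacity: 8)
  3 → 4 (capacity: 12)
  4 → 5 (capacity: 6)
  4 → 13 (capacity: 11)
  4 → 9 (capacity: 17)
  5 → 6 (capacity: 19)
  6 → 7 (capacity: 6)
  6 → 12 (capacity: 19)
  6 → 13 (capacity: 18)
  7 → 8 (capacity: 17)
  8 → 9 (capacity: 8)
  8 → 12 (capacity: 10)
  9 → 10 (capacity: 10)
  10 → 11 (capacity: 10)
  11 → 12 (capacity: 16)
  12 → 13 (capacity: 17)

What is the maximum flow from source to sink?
Maximum flow = 25

Max flow: 25

Flow assignment:
  0 → 1: 8/17
  0 → 13: 17/17
  1 → 2: 8/13
  2 → 3: 8/8
  3 → 4: 8/12
  4 → 13: 8/11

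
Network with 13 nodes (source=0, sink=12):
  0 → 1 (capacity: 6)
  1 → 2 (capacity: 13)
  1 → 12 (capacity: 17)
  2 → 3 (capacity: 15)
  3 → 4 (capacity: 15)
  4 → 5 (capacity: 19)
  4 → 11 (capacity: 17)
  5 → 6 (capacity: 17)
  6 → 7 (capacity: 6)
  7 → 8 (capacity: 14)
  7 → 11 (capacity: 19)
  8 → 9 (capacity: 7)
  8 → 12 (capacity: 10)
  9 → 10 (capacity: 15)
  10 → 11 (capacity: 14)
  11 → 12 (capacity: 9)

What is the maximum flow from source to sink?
Maximum flow = 6

Max flow: 6

Flow assignment:
  0 → 1: 6/6
  1 → 12: 6/17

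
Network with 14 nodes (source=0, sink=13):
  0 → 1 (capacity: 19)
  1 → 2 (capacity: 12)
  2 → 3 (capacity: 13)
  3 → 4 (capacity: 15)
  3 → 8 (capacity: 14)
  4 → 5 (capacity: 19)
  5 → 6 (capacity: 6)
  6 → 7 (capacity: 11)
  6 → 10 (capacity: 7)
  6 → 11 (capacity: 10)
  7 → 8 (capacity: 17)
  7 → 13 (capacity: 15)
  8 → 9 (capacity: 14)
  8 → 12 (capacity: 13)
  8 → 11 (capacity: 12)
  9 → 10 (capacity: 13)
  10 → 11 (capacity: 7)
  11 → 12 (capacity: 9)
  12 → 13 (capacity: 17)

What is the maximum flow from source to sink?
Maximum flow = 12

Max flow: 12

Flow assignment:
  0 → 1: 12/19
  1 → 2: 12/12
  2 → 3: 12/13
  3 → 8: 12/14
  8 → 12: 12/13
  12 → 13: 12/17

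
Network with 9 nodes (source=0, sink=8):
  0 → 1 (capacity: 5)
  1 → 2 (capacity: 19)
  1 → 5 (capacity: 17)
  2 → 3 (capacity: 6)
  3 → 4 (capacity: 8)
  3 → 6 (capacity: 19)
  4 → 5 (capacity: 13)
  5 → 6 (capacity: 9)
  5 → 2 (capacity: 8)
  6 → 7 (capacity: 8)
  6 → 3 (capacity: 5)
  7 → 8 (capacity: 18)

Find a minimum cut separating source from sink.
Min cut value = 5, edges: (0,1)

Min cut value: 5
Partition: S = [0], T = [1, 2, 3, 4, 5, 6, 7, 8]
Cut edges: (0,1)

By max-flow min-cut theorem, max flow = min cut = 5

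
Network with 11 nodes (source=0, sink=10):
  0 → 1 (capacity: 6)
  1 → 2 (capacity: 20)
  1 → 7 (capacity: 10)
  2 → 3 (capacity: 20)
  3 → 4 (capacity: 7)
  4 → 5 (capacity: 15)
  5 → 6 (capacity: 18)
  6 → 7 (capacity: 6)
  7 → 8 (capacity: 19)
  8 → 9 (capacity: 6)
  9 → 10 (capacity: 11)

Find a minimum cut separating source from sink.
Min cut value = 6, edges: (8,9)

Min cut value: 6
Partition: S = [0, 1, 2, 3, 4, 5, 6, 7, 8], T = [9, 10]
Cut edges: (8,9)

By max-flow min-cut theorem, max flow = min cut = 6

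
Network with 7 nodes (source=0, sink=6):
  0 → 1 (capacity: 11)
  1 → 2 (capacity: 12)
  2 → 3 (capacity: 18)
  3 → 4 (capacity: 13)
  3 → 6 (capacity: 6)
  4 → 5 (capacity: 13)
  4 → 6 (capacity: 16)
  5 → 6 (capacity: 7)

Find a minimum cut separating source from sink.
Min cut value = 11, edges: (0,1)

Min cut value: 11
Partition: S = [0], T = [1, 2, 3, 4, 5, 6]
Cut edges: (0,1)

By max-flow min-cut theorem, max flow = min cut = 11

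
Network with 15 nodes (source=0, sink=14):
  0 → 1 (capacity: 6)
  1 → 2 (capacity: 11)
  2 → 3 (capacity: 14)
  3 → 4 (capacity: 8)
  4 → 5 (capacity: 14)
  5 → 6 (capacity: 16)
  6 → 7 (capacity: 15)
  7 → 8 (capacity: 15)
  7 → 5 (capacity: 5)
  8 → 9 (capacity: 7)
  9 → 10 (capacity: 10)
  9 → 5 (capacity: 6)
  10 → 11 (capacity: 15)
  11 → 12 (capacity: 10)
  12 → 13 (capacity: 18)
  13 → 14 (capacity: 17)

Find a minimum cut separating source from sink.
Min cut value = 6, edges: (0,1)

Min cut value: 6
Partition: S = [0], T = [1, 2, 3, 4, 5, 6, 7, 8, 9, 10, 11, 12, 13, 14]
Cut edges: (0,1)

By max-flow min-cut theorem, max flow = min cut = 6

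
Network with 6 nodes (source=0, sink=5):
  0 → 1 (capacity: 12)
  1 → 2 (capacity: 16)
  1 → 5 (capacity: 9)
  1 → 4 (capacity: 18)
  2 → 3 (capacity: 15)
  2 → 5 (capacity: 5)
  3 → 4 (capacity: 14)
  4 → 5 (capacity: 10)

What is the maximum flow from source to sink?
Maximum flow = 12

Max flow: 12

Flow assignment:
  0 → 1: 12/12
  1 → 2: 3/16
  1 → 5: 9/9
  2 → 5: 3/5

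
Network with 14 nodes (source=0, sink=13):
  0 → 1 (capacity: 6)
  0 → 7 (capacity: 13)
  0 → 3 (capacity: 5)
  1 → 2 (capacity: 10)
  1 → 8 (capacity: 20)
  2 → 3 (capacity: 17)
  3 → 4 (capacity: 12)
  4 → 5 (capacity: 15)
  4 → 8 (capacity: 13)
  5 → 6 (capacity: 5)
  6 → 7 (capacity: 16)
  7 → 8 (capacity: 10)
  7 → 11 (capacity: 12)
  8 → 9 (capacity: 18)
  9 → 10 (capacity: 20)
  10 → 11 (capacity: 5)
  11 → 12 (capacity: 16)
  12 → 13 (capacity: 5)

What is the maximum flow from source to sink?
Maximum flow = 5

Max flow: 5

Flow assignment:
  0 → 1: 5/6
  1 → 8: 5/20
  8 → 9: 5/18
  9 → 10: 5/20
  10 → 11: 5/5
  11 → 12: 5/16
  12 → 13: 5/5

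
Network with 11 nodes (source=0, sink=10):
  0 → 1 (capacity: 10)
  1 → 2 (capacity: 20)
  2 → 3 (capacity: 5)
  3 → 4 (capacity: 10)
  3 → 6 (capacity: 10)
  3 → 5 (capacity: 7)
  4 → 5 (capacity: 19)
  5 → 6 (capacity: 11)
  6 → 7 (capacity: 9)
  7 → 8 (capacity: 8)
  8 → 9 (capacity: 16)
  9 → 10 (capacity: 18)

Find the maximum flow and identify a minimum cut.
Max flow = 5, Min cut edges: (2,3)

Maximum flow: 5
Minimum cut: (2,3)
Partition: S = [0, 1, 2], T = [3, 4, 5, 6, 7, 8, 9, 10]

Max-flow min-cut theorem verified: both equal 5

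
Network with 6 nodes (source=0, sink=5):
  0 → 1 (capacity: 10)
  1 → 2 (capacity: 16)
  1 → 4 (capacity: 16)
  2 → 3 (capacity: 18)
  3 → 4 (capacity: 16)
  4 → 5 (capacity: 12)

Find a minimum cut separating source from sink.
Min cut value = 10, edges: (0,1)

Min cut value: 10
Partition: S = [0], T = [1, 2, 3, 4, 5]
Cut edges: (0,1)

By max-flow min-cut theorem, max flow = min cut = 10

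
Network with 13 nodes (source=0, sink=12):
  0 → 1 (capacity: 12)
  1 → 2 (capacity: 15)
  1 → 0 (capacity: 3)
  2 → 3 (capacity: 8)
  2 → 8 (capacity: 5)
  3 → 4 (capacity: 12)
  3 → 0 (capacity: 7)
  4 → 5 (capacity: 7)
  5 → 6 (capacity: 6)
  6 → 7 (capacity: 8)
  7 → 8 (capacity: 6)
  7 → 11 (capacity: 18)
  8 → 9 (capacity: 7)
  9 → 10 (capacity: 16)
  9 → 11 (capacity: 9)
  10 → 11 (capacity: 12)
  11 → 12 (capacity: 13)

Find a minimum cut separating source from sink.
Min cut value = 11, edges: (2,8), (5,6)

Min cut value: 11
Partition: S = [0, 1, 2, 3, 4, 5], T = [6, 7, 8, 9, 10, 11, 12]
Cut edges: (2,8), (5,6)

By max-flow min-cut theorem, max flow = min cut = 11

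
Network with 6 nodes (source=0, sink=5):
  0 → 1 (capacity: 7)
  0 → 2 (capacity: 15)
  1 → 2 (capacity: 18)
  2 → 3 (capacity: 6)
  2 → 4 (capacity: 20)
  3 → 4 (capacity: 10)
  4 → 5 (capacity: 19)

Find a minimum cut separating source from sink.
Min cut value = 19, edges: (4,5)

Min cut value: 19
Partition: S = [0, 1, 2, 3, 4], T = [5]
Cut edges: (4,5)

By max-flow min-cut theorem, max flow = min cut = 19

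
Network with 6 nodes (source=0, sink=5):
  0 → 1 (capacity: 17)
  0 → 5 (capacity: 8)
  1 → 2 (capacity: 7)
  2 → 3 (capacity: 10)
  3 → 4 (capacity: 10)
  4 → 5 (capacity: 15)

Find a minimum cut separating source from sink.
Min cut value = 15, edges: (0,5), (1,2)

Min cut value: 15
Partition: S = [0, 1], T = [2, 3, 4, 5]
Cut edges: (0,5), (1,2)

By max-flow min-cut theorem, max flow = min cut = 15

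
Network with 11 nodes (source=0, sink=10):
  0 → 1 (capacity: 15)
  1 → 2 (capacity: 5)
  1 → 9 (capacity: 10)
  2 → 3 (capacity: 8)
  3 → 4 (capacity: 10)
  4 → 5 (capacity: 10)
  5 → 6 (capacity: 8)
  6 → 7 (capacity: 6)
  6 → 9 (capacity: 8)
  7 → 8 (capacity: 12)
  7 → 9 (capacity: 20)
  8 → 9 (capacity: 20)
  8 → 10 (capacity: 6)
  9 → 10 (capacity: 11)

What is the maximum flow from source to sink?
Maximum flow = 15

Max flow: 15

Flow assignment:
  0 → 1: 15/15
  1 → 2: 5/5
  1 → 9: 10/10
  2 → 3: 5/8
  3 → 4: 5/10
  4 → 5: 5/10
  5 → 6: 5/8
  6 → 7: 4/6
  6 → 9: 1/8
  7 → 8: 4/12
  8 → 10: 4/6
  9 → 10: 11/11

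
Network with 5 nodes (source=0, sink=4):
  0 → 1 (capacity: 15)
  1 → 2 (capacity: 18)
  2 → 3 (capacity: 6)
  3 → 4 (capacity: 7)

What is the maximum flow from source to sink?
Maximum flow = 6

Max flow: 6

Flow assignment:
  0 → 1: 6/15
  1 → 2: 6/18
  2 → 3: 6/6
  3 → 4: 6/7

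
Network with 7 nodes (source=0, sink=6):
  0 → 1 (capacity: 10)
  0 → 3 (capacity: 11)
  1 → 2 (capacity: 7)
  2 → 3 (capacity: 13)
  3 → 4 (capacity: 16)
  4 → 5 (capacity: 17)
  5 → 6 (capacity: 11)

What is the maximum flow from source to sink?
Maximum flow = 11

Max flow: 11

Flow assignment:
  0 → 1: 7/10
  0 → 3: 4/11
  1 → 2: 7/7
  2 → 3: 7/13
  3 → 4: 11/16
  4 → 5: 11/17
  5 → 6: 11/11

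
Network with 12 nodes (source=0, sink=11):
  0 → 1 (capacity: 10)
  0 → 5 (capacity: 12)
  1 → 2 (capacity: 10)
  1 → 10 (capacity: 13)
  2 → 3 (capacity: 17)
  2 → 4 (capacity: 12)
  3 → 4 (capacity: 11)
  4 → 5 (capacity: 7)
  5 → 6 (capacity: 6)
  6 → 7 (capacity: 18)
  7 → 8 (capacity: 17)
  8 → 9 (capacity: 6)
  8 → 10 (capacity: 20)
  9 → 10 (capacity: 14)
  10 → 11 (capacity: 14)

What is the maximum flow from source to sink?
Maximum flow = 14

Max flow: 14

Flow assignment:
  0 → 1: 8/10
  0 → 5: 6/12
  1 → 10: 8/13
  5 → 6: 6/6
  6 → 7: 6/18
  7 → 8: 6/17
  8 → 10: 6/20
  10 → 11: 14/14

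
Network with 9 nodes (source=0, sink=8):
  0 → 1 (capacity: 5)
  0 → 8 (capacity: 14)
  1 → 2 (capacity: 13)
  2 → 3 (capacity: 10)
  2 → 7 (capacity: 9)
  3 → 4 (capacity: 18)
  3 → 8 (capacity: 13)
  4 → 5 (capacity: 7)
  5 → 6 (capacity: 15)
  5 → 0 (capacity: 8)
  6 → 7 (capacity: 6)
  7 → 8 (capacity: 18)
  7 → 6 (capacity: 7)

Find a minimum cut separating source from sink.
Min cut value = 19, edges: (0,1), (0,8)

Min cut value: 19
Partition: S = [0], T = [1, 2, 3, 4, 5, 6, 7, 8]
Cut edges: (0,1), (0,8)

By max-flow min-cut theorem, max flow = min cut = 19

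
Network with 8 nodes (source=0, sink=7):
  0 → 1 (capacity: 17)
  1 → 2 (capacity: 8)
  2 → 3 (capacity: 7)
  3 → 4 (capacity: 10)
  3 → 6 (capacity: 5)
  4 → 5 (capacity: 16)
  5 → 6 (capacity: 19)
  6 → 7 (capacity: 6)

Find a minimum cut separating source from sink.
Min cut value = 6, edges: (6,7)

Min cut value: 6
Partition: S = [0, 1, 2, 3, 4, 5, 6], T = [7]
Cut edges: (6,7)

By max-flow min-cut theorem, max flow = min cut = 6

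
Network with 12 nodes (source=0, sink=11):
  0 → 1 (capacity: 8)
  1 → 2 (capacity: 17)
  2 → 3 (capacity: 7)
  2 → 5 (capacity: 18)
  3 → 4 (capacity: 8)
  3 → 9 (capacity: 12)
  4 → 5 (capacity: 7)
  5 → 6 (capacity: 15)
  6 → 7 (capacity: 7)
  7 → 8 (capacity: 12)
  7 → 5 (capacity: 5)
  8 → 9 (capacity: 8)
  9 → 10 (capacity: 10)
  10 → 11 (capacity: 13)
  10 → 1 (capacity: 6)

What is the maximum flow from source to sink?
Maximum flow = 8

Max flow: 8

Flow assignment:
  0 → 1: 8/8
  1 → 2: 8/17
  2 → 3: 7/7
  2 → 5: 1/18
  3 → 9: 7/12
  5 → 6: 1/15
  6 → 7: 1/7
  7 → 8: 1/12
  8 → 9: 1/8
  9 → 10: 8/10
  10 → 11: 8/13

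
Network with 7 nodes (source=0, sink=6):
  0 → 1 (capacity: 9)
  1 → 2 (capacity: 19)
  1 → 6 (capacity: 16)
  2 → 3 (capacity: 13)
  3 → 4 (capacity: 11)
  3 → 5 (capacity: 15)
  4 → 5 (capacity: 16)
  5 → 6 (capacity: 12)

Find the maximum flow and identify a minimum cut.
Max flow = 9, Min cut edges: (0,1)

Maximum flow: 9
Minimum cut: (0,1)
Partition: S = [0], T = [1, 2, 3, 4, 5, 6]

Max-flow min-cut theorem verified: both equal 9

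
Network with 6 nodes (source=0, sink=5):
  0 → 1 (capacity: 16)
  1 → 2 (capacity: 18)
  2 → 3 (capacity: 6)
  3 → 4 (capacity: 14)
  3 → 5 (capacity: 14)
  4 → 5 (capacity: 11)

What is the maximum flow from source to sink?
Maximum flow = 6

Max flow: 6

Flow assignment:
  0 → 1: 6/16
  1 → 2: 6/18
  2 → 3: 6/6
  3 → 5: 6/14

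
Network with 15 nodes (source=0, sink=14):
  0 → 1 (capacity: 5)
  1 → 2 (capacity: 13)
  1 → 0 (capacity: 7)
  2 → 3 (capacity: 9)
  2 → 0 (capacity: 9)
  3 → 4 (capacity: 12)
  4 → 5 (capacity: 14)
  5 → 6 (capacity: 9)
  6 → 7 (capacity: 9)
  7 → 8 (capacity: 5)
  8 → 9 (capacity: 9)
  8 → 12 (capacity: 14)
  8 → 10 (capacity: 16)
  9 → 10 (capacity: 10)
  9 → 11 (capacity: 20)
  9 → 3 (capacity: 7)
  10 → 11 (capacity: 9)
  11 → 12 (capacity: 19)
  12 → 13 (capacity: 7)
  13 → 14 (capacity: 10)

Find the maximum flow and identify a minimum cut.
Max flow = 5, Min cut edges: (7,8)

Maximum flow: 5
Minimum cut: (7,8)
Partition: S = [0, 1, 2, 3, 4, 5, 6, 7], T = [8, 9, 10, 11, 12, 13, 14]

Max-flow min-cut theorem verified: both equal 5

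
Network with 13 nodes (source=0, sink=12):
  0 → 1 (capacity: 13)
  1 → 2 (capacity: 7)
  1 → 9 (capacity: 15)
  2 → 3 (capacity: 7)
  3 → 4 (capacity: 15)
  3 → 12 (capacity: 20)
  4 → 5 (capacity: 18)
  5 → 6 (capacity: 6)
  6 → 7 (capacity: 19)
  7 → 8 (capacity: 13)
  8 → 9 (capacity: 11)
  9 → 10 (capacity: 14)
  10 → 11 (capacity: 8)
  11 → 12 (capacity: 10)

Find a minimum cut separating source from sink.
Min cut value = 13, edges: (0,1)

Min cut value: 13
Partition: S = [0], T = [1, 2, 3, 4, 5, 6, 7, 8, 9, 10, 11, 12]
Cut edges: (0,1)

By max-flow min-cut theorem, max flow = min cut = 13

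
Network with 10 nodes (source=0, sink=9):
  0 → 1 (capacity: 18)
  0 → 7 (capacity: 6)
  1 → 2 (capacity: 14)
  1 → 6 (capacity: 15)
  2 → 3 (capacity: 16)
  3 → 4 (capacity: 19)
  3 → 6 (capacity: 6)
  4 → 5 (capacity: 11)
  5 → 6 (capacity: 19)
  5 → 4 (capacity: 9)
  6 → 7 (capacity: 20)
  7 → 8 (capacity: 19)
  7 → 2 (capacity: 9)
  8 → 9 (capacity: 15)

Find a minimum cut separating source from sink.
Min cut value = 15, edges: (8,9)

Min cut value: 15
Partition: S = [0, 1, 2, 3, 4, 5, 6, 7, 8], T = [9]
Cut edges: (8,9)

By max-flow min-cut theorem, max flow = min cut = 15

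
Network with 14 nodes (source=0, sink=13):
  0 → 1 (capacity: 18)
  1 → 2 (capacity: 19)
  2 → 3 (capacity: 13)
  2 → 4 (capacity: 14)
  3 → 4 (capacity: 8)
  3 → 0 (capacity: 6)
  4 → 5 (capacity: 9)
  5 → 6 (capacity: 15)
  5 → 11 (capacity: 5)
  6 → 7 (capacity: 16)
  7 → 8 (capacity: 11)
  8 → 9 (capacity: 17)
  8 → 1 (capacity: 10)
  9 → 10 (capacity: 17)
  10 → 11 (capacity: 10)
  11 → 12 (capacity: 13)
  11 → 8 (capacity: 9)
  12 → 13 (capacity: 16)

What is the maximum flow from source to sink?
Maximum flow = 9

Max flow: 9

Flow assignment:
  0 → 1: 9/18
  1 → 2: 9/19
  2 → 3: 8/13
  2 → 4: 1/14
  3 → 4: 8/8
  4 → 5: 9/9
  5 → 6: 4/15
  5 → 11: 5/5
  6 → 7: 4/16
  7 → 8: 4/11
  8 → 9: 4/17
  9 → 10: 4/17
  10 → 11: 4/10
  11 → 12: 9/13
  12 → 13: 9/16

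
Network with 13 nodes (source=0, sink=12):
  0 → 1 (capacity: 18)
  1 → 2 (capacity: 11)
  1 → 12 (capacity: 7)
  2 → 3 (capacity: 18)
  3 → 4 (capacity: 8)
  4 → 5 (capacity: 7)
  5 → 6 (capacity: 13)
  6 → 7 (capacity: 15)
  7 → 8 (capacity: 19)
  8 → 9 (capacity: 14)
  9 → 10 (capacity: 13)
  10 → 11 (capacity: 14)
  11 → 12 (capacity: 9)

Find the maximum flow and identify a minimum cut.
Max flow = 14, Min cut edges: (1,12), (4,5)

Maximum flow: 14
Minimum cut: (1,12), (4,5)
Partition: S = [0, 1, 2, 3, 4], T = [5, 6, 7, 8, 9, 10, 11, 12]

Max-flow min-cut theorem verified: both equal 14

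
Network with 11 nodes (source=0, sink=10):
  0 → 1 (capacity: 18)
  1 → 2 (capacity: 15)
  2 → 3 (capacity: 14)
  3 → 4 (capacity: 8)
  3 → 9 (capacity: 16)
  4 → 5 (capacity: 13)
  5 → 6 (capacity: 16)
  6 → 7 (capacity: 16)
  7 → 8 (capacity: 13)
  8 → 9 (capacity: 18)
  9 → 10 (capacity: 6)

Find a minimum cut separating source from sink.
Min cut value = 6, edges: (9,10)

Min cut value: 6
Partition: S = [0, 1, 2, 3, 4, 5, 6, 7, 8, 9], T = [10]
Cut edges: (9,10)

By max-flow min-cut theorem, max flow = min cut = 6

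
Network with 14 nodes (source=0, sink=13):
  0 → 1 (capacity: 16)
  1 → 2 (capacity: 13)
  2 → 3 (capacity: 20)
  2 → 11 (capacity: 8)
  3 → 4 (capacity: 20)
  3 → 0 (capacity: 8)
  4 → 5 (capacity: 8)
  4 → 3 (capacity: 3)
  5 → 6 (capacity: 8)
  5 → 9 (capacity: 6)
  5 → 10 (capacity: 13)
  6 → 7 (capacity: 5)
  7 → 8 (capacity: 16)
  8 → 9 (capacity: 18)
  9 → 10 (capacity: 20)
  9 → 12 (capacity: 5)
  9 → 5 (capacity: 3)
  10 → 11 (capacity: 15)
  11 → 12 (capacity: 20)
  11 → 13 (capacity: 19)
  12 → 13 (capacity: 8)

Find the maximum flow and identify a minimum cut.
Max flow = 13, Min cut edges: (1,2)

Maximum flow: 13
Minimum cut: (1,2)
Partition: S = [0, 1], T = [2, 3, 4, 5, 6, 7, 8, 9, 10, 11, 12, 13]

Max-flow min-cut theorem verified: both equal 13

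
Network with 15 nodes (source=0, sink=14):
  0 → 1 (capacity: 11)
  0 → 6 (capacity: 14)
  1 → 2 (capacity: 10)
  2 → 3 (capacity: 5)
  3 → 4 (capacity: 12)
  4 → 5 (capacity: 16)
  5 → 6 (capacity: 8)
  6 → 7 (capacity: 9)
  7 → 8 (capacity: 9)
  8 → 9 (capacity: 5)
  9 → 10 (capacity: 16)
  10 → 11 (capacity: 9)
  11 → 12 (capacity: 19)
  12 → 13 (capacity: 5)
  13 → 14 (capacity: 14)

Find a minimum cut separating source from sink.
Min cut value = 5, edges: (12,13)

Min cut value: 5
Partition: S = [0, 1, 2, 3, 4, 5, 6, 7, 8, 9, 10, 11, 12], T = [13, 14]
Cut edges: (12,13)

By max-flow min-cut theorem, max flow = min cut = 5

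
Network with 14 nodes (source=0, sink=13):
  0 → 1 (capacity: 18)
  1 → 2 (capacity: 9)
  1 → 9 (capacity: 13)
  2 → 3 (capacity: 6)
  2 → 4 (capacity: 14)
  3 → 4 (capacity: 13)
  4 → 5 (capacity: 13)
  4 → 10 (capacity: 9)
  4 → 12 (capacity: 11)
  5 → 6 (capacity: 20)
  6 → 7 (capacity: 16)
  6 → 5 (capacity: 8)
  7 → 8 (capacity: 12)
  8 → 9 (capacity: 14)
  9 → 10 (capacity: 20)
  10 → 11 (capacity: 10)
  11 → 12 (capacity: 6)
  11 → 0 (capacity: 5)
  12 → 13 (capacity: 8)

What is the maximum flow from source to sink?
Maximum flow = 8

Max flow: 8

Flow assignment:
  0 → 1: 13/18
  1 → 2: 8/9
  1 → 9: 5/13
  2 → 4: 8/14
  4 → 12: 8/11
  9 → 10: 5/20
  10 → 11: 5/10
  11 → 0: 5/5
  12 → 13: 8/8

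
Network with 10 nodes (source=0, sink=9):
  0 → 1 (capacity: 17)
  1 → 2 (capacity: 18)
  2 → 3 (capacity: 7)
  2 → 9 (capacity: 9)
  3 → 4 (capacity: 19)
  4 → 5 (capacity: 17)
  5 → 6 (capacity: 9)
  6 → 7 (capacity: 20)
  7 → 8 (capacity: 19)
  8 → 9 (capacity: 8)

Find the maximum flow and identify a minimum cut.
Max flow = 16, Min cut edges: (2,3), (2,9)

Maximum flow: 16
Minimum cut: (2,3), (2,9)
Partition: S = [0, 1, 2], T = [3, 4, 5, 6, 7, 8, 9]

Max-flow min-cut theorem verified: both equal 16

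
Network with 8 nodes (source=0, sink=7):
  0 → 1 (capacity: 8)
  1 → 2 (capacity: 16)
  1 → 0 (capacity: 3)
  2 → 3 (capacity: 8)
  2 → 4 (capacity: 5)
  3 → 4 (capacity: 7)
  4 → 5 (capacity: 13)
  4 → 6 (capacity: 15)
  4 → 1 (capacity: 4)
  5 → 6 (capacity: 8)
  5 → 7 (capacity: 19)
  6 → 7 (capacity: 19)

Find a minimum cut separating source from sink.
Min cut value = 8, edges: (0,1)

Min cut value: 8
Partition: S = [0], T = [1, 2, 3, 4, 5, 6, 7]
Cut edges: (0,1)

By max-flow min-cut theorem, max flow = min cut = 8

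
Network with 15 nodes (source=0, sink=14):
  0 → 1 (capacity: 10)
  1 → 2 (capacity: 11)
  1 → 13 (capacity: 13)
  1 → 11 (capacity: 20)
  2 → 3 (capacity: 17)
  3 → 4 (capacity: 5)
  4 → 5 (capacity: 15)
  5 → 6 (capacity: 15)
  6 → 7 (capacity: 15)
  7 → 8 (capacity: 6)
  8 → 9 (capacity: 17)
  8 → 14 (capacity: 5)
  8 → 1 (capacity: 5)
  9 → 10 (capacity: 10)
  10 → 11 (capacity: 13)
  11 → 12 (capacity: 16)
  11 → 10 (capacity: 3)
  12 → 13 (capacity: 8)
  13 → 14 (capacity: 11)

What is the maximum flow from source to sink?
Maximum flow = 10

Max flow: 10

Flow assignment:
  0 → 1: 10/10
  1 → 13: 10/13
  13 → 14: 10/11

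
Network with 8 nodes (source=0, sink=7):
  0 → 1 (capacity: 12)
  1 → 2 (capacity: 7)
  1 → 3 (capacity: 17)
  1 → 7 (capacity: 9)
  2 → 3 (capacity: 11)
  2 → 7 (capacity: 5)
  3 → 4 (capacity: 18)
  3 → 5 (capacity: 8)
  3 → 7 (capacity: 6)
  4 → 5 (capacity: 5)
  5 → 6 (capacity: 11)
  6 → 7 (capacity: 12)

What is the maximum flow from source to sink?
Maximum flow = 12

Max flow: 12

Flow assignment:
  0 → 1: 12/12
  1 → 2: 3/7
  1 → 7: 9/9
  2 → 7: 3/5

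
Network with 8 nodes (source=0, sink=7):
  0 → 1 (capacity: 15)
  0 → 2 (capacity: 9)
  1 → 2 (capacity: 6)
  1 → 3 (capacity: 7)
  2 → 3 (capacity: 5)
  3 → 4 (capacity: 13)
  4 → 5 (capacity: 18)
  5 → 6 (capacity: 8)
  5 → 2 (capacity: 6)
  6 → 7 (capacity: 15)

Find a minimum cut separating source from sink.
Min cut value = 8, edges: (5,6)

Min cut value: 8
Partition: S = [0, 1, 2, 3, 4, 5], T = [6, 7]
Cut edges: (5,6)

By max-flow min-cut theorem, max flow = min cut = 8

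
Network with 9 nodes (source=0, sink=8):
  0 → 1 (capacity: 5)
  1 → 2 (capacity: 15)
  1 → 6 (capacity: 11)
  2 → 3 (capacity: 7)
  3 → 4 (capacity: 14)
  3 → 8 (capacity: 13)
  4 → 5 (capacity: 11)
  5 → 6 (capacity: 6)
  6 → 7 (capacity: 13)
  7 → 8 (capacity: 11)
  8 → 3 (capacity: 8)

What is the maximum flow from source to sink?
Maximum flow = 5

Max flow: 5

Flow assignment:
  0 → 1: 5/5
  1 → 2: 5/15
  2 → 3: 5/7
  3 → 8: 5/13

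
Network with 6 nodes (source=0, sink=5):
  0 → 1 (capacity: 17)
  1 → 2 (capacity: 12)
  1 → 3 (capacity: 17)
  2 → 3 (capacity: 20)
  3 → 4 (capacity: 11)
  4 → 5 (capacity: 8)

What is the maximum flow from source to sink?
Maximum flow = 8

Max flow: 8

Flow assignment:
  0 → 1: 8/17
  1 → 3: 8/17
  3 → 4: 8/11
  4 → 5: 8/8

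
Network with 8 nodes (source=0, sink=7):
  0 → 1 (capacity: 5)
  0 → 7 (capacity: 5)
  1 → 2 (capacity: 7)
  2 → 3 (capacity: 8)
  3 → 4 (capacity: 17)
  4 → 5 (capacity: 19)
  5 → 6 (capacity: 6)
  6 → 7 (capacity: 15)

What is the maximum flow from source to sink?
Maximum flow = 10

Max flow: 10

Flow assignment:
  0 → 1: 5/5
  0 → 7: 5/5
  1 → 2: 5/7
  2 → 3: 5/8
  3 → 4: 5/17
  4 → 5: 5/19
  5 → 6: 5/6
  6 → 7: 5/15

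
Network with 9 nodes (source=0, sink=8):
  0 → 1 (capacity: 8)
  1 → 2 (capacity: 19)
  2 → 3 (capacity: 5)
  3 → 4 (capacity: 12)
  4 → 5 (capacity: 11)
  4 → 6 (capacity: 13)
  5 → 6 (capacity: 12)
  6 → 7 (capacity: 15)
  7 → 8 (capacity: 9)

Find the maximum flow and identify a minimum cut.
Max flow = 5, Min cut edges: (2,3)

Maximum flow: 5
Minimum cut: (2,3)
Partition: S = [0, 1, 2], T = [3, 4, 5, 6, 7, 8]

Max-flow min-cut theorem verified: both equal 5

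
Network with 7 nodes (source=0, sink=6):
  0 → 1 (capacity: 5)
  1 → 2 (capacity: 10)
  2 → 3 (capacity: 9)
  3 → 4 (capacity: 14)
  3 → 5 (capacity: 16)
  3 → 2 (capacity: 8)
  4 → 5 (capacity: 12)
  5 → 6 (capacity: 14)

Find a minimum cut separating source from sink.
Min cut value = 5, edges: (0,1)

Min cut value: 5
Partition: S = [0], T = [1, 2, 3, 4, 5, 6]
Cut edges: (0,1)

By max-flow min-cut theorem, max flow = min cut = 5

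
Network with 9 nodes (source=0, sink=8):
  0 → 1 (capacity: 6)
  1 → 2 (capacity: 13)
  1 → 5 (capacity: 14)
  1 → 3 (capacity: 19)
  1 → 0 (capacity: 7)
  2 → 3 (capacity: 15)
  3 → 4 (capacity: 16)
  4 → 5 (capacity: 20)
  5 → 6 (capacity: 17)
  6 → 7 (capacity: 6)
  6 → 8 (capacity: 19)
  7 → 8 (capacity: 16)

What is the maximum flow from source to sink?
Maximum flow = 6

Max flow: 6

Flow assignment:
  0 → 1: 6/6
  1 → 5: 6/14
  5 → 6: 6/17
  6 → 8: 6/19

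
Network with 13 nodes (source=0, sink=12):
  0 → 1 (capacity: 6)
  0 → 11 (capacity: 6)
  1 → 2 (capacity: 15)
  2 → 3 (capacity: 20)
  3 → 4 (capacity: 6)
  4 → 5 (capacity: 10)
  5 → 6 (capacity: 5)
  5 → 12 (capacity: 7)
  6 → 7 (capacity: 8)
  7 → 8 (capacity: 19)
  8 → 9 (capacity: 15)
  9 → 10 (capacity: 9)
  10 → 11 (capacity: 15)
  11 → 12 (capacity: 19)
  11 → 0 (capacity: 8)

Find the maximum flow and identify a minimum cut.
Max flow = 12, Min cut edges: (0,11), (3,4)

Maximum flow: 12
Minimum cut: (0,11), (3,4)
Partition: S = [0, 1, 2, 3], T = [4, 5, 6, 7, 8, 9, 10, 11, 12]

Max-flow min-cut theorem verified: both equal 12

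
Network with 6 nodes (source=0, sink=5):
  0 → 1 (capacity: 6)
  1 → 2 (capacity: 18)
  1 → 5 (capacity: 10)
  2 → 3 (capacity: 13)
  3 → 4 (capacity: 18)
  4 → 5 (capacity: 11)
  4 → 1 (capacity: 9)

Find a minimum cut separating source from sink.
Min cut value = 6, edges: (0,1)

Min cut value: 6
Partition: S = [0], T = [1, 2, 3, 4, 5]
Cut edges: (0,1)

By max-flow min-cut theorem, max flow = min cut = 6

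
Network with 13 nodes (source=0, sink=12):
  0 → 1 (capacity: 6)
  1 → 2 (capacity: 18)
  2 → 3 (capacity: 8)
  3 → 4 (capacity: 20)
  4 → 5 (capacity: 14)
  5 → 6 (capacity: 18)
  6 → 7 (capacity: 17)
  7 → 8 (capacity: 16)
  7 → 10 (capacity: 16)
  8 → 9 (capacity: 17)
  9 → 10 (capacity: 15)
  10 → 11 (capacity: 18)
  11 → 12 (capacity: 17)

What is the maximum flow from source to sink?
Maximum flow = 6

Max flow: 6

Flow assignment:
  0 → 1: 6/6
  1 → 2: 6/18
  2 → 3: 6/8
  3 → 4: 6/20
  4 → 5: 6/14
  5 → 6: 6/18
  6 → 7: 6/17
  7 → 10: 6/16
  10 → 11: 6/18
  11 → 12: 6/17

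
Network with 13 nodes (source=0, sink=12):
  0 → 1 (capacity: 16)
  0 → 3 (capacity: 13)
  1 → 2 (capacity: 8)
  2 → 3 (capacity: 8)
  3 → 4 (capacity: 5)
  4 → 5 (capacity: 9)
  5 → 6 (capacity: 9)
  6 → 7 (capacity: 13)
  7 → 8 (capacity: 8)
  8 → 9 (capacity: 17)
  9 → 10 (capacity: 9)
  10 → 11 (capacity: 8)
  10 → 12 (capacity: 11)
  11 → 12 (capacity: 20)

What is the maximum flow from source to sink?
Maximum flow = 5

Max flow: 5

Flow assignment:
  0 → 1: 5/16
  1 → 2: 5/8
  2 → 3: 5/8
  3 → 4: 5/5
  4 → 5: 5/9
  5 → 6: 5/9
  6 → 7: 5/13
  7 → 8: 5/8
  8 → 9: 5/17
  9 → 10: 5/9
  10 → 12: 5/11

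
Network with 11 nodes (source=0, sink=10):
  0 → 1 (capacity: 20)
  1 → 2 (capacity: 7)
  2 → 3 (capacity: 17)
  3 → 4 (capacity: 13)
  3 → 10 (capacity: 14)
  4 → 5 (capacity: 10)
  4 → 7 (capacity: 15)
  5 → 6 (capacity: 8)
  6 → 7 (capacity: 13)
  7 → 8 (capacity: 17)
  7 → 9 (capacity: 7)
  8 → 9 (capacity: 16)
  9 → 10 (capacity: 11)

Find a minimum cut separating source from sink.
Min cut value = 7, edges: (1,2)

Min cut value: 7
Partition: S = [0, 1], T = [2, 3, 4, 5, 6, 7, 8, 9, 10]
Cut edges: (1,2)

By max-flow min-cut theorem, max flow = min cut = 7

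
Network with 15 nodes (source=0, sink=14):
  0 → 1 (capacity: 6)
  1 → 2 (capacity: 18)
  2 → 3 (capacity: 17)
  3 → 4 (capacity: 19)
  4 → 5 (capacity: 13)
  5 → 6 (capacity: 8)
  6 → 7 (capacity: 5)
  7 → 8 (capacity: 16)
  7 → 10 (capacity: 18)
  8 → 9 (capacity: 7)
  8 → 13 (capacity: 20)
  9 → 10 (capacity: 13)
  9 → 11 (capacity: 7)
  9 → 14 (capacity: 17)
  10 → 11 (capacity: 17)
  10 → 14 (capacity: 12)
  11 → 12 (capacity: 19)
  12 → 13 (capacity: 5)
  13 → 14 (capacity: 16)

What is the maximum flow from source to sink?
Maximum flow = 5

Max flow: 5

Flow assignment:
  0 → 1: 5/6
  1 → 2: 5/18
  2 → 3: 5/17
  3 → 4: 5/19
  4 → 5: 5/13
  5 → 6: 5/8
  6 → 7: 5/5
  7 → 10: 5/18
  10 → 14: 5/12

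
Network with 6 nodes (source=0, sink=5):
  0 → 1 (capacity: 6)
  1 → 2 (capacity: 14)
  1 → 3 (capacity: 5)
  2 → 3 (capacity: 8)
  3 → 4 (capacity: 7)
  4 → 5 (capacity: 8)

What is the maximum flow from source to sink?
Maximum flow = 6

Max flow: 6

Flow assignment:
  0 → 1: 6/6
  1 → 2: 1/14
  1 → 3: 5/5
  2 → 3: 1/8
  3 → 4: 6/7
  4 → 5: 6/8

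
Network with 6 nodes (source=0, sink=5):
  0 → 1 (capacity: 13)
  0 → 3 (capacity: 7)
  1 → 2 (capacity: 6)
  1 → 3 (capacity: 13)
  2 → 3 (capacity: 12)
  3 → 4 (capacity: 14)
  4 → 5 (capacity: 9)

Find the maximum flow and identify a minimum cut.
Max flow = 9, Min cut edges: (4,5)

Maximum flow: 9
Minimum cut: (4,5)
Partition: S = [0, 1, 2, 3, 4], T = [5]

Max-flow min-cut theorem verified: both equal 9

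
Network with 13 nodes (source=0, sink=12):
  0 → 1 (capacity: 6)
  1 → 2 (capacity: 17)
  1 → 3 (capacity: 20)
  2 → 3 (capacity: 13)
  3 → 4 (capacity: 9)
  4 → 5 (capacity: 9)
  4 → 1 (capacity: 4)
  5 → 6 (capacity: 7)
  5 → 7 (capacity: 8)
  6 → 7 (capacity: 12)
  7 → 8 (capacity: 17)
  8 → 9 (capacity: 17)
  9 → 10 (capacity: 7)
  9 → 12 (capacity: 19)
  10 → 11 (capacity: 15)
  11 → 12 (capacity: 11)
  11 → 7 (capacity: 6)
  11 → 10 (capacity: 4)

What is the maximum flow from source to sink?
Maximum flow = 6

Max flow: 6

Flow assignment:
  0 → 1: 6/6
  1 → 3: 6/20
  3 → 4: 6/9
  4 → 5: 6/9
  5 → 7: 6/8
  7 → 8: 6/17
  8 → 9: 6/17
  9 → 12: 6/19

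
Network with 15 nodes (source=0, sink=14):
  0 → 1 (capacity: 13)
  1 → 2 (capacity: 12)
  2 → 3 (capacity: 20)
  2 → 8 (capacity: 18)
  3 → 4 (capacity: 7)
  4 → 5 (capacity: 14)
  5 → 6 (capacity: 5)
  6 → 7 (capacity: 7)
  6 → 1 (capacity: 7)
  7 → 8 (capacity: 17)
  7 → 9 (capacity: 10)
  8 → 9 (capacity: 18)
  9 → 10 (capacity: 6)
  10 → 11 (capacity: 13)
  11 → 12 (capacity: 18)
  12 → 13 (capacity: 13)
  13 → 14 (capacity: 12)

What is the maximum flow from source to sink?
Maximum flow = 6

Max flow: 6

Flow assignment:
  0 → 1: 6/13
  1 → 2: 6/12
  2 → 8: 6/18
  8 → 9: 6/18
  9 → 10: 6/6
  10 → 11: 6/13
  11 → 12: 6/18
  12 → 13: 6/13
  13 → 14: 6/12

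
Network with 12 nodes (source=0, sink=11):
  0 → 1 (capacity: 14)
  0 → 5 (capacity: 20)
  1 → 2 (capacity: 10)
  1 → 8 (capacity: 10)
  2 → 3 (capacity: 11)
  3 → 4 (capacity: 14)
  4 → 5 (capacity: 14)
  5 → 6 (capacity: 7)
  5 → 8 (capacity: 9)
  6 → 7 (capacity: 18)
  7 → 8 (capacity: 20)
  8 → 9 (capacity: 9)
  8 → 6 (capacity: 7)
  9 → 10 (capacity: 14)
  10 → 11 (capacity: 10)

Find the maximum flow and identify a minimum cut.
Max flow = 9, Min cut edges: (8,9)

Maximum flow: 9
Minimum cut: (8,9)
Partition: S = [0, 1, 2, 3, 4, 5, 6, 7, 8], T = [9, 10, 11]

Max-flow min-cut theorem verified: both equal 9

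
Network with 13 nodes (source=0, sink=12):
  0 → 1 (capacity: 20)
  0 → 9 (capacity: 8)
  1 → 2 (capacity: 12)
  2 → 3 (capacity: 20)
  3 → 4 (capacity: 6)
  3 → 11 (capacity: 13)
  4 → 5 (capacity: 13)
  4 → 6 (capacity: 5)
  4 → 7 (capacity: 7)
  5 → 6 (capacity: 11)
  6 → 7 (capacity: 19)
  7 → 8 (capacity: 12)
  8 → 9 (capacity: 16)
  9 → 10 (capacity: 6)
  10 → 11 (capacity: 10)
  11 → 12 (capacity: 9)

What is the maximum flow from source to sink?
Maximum flow = 9

Max flow: 9

Flow assignment:
  0 → 1: 3/20
  0 → 9: 6/8
  1 → 2: 3/12
  2 → 3: 3/20
  3 → 11: 3/13
  9 → 10: 6/6
  10 → 11: 6/10
  11 → 12: 9/9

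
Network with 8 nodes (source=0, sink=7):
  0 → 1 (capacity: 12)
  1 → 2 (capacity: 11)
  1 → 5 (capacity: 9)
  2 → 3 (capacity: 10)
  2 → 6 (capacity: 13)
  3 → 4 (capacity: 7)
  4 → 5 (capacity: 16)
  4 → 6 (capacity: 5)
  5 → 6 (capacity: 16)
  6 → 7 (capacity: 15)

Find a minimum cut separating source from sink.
Min cut value = 12, edges: (0,1)

Min cut value: 12
Partition: S = [0], T = [1, 2, 3, 4, 5, 6, 7]
Cut edges: (0,1)

By max-flow min-cut theorem, max flow = min cut = 12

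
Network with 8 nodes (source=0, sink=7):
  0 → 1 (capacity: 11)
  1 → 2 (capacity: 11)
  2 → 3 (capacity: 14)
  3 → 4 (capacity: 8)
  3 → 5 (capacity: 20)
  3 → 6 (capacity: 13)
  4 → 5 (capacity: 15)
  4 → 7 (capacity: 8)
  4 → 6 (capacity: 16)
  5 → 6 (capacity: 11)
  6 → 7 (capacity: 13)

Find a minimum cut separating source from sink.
Min cut value = 11, edges: (1,2)

Min cut value: 11
Partition: S = [0, 1], T = [2, 3, 4, 5, 6, 7]
Cut edges: (1,2)

By max-flow min-cut theorem, max flow = min cut = 11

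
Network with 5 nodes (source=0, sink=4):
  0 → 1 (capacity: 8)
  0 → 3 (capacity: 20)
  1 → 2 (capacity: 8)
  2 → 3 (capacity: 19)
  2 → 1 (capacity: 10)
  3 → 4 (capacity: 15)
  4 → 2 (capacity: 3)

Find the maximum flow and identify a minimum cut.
Max flow = 15, Min cut edges: (3,4)

Maximum flow: 15
Minimum cut: (3,4)
Partition: S = [0, 1, 2, 3], T = [4]

Max-flow min-cut theorem verified: both equal 15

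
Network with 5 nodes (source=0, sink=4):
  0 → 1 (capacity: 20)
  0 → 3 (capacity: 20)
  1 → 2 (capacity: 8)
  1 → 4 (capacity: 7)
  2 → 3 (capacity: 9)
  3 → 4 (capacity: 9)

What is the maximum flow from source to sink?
Maximum flow = 16

Max flow: 16

Flow assignment:
  0 → 1: 15/20
  0 → 3: 1/20
  1 → 2: 8/8
  1 → 4: 7/7
  2 → 3: 8/9
  3 → 4: 9/9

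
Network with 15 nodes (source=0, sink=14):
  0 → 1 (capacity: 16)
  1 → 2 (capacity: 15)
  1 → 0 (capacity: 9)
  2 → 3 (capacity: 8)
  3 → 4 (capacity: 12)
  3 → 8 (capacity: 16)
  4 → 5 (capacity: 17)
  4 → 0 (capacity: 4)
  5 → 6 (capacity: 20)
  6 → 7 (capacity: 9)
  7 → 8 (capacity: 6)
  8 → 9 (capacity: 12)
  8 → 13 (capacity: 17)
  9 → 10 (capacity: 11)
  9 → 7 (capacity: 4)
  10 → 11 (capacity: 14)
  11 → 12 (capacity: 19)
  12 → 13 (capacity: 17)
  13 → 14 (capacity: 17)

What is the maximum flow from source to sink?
Maximum flow = 8

Max flow: 8

Flow assignment:
  0 → 1: 8/16
  1 → 2: 8/15
  2 → 3: 8/8
  3 → 8: 8/16
  8 → 13: 8/17
  13 → 14: 8/17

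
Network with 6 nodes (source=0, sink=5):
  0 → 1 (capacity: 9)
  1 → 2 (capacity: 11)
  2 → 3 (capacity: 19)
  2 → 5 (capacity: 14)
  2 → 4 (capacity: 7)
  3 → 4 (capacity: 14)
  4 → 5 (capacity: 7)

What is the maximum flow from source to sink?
Maximum flow = 9

Max flow: 9

Flow assignment:
  0 → 1: 9/9
  1 → 2: 9/11
  2 → 5: 9/14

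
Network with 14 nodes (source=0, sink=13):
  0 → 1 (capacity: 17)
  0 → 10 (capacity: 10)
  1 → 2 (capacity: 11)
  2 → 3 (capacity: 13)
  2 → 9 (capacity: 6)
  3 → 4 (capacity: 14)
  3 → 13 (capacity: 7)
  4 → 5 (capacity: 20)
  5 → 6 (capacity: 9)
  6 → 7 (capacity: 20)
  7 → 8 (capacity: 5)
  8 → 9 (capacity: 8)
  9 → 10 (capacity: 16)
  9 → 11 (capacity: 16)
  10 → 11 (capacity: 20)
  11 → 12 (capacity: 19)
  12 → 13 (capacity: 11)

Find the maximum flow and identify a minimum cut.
Max flow = 18, Min cut edges: (3,13), (12,13)

Maximum flow: 18
Minimum cut: (3,13), (12,13)
Partition: S = [0, 1, 2, 3, 4, 5, 6, 7, 8, 9, 10, 11, 12], T = [13]

Max-flow min-cut theorem verified: both equal 18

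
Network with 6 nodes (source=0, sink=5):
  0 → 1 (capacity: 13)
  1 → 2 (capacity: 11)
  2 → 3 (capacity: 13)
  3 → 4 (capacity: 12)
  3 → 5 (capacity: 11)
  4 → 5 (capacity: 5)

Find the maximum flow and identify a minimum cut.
Max flow = 11, Min cut edges: (1,2)

Maximum flow: 11
Minimum cut: (1,2)
Partition: S = [0, 1], T = [2, 3, 4, 5]

Max-flow min-cut theorem verified: both equal 11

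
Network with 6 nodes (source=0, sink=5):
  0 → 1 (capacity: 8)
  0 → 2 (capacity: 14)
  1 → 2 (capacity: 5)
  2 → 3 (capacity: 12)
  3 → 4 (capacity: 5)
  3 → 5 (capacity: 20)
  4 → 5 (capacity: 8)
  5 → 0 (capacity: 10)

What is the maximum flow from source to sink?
Maximum flow = 12

Max flow: 12

Flow assignment:
  0 → 1: 5/8
  0 → 2: 7/14
  1 → 2: 5/5
  2 → 3: 12/12
  3 → 5: 12/20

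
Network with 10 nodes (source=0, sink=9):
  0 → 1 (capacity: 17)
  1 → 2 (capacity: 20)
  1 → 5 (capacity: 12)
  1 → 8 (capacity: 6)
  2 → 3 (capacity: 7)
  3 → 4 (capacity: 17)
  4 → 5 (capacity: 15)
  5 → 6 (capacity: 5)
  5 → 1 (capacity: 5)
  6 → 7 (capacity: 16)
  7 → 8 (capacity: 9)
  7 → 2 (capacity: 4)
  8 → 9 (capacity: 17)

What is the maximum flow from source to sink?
Maximum flow = 11

Max flow: 11

Flow assignment:
  0 → 1: 11/17
  1 → 5: 5/12
  1 → 8: 6/6
  5 → 6: 5/5
  6 → 7: 5/16
  7 → 8: 5/9
  8 → 9: 11/17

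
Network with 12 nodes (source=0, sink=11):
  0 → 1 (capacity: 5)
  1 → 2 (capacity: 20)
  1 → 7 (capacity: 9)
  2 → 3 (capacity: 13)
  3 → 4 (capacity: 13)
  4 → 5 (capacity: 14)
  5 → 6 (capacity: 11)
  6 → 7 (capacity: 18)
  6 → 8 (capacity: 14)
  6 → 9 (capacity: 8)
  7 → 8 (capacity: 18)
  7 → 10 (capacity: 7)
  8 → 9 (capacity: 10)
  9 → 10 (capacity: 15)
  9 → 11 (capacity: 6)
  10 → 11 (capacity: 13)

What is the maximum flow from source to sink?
Maximum flow = 5

Max flow: 5

Flow assignment:
  0 → 1: 5/5
  1 → 7: 5/9
  7 → 10: 5/7
  10 → 11: 5/13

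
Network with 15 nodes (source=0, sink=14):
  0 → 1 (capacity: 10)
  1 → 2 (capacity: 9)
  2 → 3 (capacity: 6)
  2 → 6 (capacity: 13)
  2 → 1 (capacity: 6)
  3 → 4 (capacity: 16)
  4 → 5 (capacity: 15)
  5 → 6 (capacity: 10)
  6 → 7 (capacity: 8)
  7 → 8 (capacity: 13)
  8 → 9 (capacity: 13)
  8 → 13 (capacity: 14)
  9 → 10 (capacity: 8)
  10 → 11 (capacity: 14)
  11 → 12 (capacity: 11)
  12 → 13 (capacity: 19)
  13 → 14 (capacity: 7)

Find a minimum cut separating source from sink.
Min cut value = 7, edges: (13,14)

Min cut value: 7
Partition: S = [0, 1, 2, 3, 4, 5, 6, 7, 8, 9, 10, 11, 12, 13], T = [14]
Cut edges: (13,14)

By max-flow min-cut theorem, max flow = min cut = 7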